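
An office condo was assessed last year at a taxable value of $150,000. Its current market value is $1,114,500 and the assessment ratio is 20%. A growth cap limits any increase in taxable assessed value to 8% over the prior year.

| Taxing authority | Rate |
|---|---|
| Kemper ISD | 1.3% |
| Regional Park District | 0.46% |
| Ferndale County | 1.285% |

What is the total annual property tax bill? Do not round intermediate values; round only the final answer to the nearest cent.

Uncapped assessed value = $1,114,500 × 0.2 = $222,900
Cap limit = $150,000 × 1.08 = $162,000
Taxable assessed value = min($222,900, $162,000) = $162,000 (cap binds)
Kemper ISD: $162,000 × 0.013 = $2,106
Regional Park District: $162,000 × 0.0046 = $745.2
Ferndale County: $162,000 × 0.01285 = $2,081.7
Total = $4,932.9

$4,932.90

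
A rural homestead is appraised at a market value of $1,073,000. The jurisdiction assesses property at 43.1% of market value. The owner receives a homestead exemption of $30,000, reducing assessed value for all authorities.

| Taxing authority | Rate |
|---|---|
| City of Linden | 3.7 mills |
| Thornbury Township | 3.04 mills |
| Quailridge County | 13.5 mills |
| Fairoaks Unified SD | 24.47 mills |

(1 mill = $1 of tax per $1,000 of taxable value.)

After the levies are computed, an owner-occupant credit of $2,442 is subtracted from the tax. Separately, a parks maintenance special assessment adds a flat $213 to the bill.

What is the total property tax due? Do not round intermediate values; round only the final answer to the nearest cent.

Assessed value = $1,073,000 × 0.431 = $462,463
Taxable value = $462,463 − $30,000 = $432,463
City of Linden: $432,463 × 0.0037 = $1,600.1131
Thornbury Township: $432,463 × 0.00304 = $1,314.68752
Quailridge County: $432,463 × 0.0135 = $5,838.2505
Fairoaks Unified SD: $432,463 × 0.02447 = $10,582.36961
Levies subtotal = $19,335.42073
After credit = $19,335.42073 − $2,442 = $16,893.42073
Total = $16,893.42073 + $213 = $17,106.42073

$17,106.42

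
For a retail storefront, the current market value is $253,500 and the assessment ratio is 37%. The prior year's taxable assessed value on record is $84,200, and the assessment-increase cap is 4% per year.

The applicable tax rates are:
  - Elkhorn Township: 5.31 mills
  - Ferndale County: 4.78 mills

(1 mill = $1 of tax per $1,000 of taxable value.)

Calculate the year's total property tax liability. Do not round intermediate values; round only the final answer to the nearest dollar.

$884

Uncapped assessed value = $253,500 × 0.37 = $93,795
Cap limit = $84,200 × 1.04 = $87,568
Taxable assessed value = min($93,795, $87,568) = $87,568 (cap binds)
Elkhorn Township: $87,568 × 0.00531 = $464.98608
Ferndale County: $87,568 × 0.00478 = $418.57504
Total = $883.56112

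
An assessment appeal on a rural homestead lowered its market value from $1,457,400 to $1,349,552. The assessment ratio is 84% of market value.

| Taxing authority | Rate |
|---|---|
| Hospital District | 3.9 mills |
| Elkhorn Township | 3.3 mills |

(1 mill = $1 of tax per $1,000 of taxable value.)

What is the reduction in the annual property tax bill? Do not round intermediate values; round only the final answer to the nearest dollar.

$652

Old assessed value = $1,457,400 × 0.84 = $1,224,216
New assessed value = $1,349,552 × 0.84 = $1,133,623.68
Combined rate = 0.0039 + 0.0033 = 0.0072
Old tax = $1,224,216 × 0.0072 = $8,814.3552
New tax = $1,133,623.68 × 0.0072 = $8,162.090496
Reduction = $8,814.3552 − $8,162.090496 = $652.264704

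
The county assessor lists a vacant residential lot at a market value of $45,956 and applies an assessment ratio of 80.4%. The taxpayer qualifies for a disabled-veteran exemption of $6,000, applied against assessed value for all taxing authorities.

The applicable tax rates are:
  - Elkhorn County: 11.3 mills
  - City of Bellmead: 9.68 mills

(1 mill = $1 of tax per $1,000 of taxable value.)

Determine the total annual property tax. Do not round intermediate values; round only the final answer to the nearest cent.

Assessed value = $45,956 × 0.804 = $36,948.624
Taxable value = $36,948.624 − $6,000 = $30,948.624
Elkhorn County: $30,948.624 × 0.0113 = $349.7194512
City of Bellmead: $30,948.624 × 0.00968 = $299.58268032
Total = $349.7194512 + $299.58268032 = $649.30213152

$649.30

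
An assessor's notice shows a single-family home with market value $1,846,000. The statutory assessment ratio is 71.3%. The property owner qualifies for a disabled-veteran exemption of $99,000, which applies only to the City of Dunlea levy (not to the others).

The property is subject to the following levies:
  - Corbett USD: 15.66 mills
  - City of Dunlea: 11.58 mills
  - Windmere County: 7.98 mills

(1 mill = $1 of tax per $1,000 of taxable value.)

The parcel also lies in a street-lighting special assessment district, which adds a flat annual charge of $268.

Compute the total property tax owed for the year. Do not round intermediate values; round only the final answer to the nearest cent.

Assessed value = $1,846,000 × 0.713 = $1,316,198
Corbett USD: $1,316,198 × 0.01566 = $20,611.66068
City of Dunlea: ($1,316,198 − $99,000) × 0.01158 = $1,217,198 × 0.01158 = $14,095.15284
Windmere County: $1,316,198 × 0.00798 = $10,503.26004
Levies subtotal = $45,210.07356
Total = $45,210.07356 + $268 = $45,478.07356

$45,478.07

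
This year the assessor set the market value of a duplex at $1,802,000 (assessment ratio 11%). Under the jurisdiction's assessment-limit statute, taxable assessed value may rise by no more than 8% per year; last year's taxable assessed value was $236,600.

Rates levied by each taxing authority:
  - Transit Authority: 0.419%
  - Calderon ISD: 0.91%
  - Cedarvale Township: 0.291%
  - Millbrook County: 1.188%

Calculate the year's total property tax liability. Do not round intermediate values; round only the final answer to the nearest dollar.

Uncapped assessed value = $1,802,000 × 0.11 = $198,220
Cap limit = $236,600 × 1.08 = $255,528
Taxable assessed value = min($198,220, $255,528) = $198,220 (cap does not bind)
Transit Authority: $198,220 × 0.00419 = $830.5418
Calderon ISD: $198,220 × 0.0091 = $1,803.802
Cedarvale Township: $198,220 × 0.00291 = $576.8202
Millbrook County: $198,220 × 0.01188 = $2,354.8536
Total = $5,566.0176

$5,566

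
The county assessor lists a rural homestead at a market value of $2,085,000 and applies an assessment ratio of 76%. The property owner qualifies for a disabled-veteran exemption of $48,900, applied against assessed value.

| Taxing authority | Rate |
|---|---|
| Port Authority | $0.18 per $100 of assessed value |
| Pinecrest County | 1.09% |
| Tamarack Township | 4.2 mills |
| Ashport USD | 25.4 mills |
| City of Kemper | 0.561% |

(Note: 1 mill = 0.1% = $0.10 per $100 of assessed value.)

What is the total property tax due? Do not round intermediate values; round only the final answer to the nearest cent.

$73,575.39

Assessed value = $2,085,000 × 0.76 = $1,584,600
Taxable value = $1,584,600 − $48,900 = $1,535,700
Port Authority: $1,535,700 × 0.0018 = $2,764.26
Pinecrest County: $1,535,700 × 0.0109 = $16,739.13
Tamarack Township: $1,535,700 × 0.0042 = $6,449.94
Ashport USD: $1,535,700 × 0.0254 = $39,006.78
City of Kemper: $1,535,700 × 0.00561 = $8,615.277
Total = $73,575.387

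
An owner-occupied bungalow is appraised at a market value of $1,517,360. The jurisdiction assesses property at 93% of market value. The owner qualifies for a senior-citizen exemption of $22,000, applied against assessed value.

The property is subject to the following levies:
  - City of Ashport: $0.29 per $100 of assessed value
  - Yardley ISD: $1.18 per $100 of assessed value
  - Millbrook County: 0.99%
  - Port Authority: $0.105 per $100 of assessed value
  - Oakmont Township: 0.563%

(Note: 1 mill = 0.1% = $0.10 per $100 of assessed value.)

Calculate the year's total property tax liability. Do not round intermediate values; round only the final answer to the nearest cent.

$43,452.45

Assessed value = $1,517,360 × 0.93 = $1,411,144.8
Taxable value = $1,411,144.8 − $22,000 = $1,389,144.8
City of Ashport: $1,389,144.8 × 0.0029 = $4,028.51992
Yardley ISD: $1,389,144.8 × 0.0118 = $16,391.90864
Millbrook County: $1,389,144.8 × 0.0099 = $13,752.53352
Port Authority: $1,389,144.8 × 0.00105 = $1,458.60204
Oakmont Township: $1,389,144.8 × 0.00563 = $7,820.885224
Total = $43,452.449344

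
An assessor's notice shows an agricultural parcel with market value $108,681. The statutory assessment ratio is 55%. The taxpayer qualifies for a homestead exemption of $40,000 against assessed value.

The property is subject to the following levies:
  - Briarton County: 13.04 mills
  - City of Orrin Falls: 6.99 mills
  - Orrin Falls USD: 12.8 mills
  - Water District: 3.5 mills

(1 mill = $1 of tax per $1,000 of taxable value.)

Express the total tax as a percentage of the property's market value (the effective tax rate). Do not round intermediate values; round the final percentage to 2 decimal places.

0.66%

Assessed value = $108,681 × 0.55 = $59,774.55
Taxable value = $59,774.55 − $40,000 = $19,774.55
Briarton County: $19,774.55 × 0.01304 = $257.860132
City of Orrin Falls: $19,774.55 × 0.00699 = $138.2241045
Orrin Falls USD: $19,774.55 × 0.0128 = $253.11424
Water District: $19,774.55 × 0.0035 = $69.210925
Total tax = $718.4094015
Effective rate = $718.4094015 ÷ $108,681 = 0.66% of market value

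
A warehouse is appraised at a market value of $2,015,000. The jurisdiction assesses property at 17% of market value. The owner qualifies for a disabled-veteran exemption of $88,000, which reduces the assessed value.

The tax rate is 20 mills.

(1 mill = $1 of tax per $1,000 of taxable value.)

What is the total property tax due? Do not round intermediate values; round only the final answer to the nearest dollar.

Assessed value = $2,015,000 × 0.17 = $342,550
Taxable value = $342,550 − $88,000 = $254,550
Tax = $254,550 × 0.02 = $5,091

$5,091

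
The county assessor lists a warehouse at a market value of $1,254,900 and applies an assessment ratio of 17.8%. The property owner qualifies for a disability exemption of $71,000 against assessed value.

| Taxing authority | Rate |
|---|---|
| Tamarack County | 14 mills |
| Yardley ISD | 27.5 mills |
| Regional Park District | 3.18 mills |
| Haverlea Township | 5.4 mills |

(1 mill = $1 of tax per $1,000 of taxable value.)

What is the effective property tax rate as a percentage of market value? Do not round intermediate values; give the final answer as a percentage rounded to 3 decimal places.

0.608%

Assessed value = $1,254,900 × 0.178 = $223,372.2
Taxable value = $223,372.2 − $71,000 = $152,372.2
Tamarack County: $152,372.2 × 0.014 = $2,133.2108
Yardley ISD: $152,372.2 × 0.0275 = $4,190.2355
Regional Park District: $152,372.2 × 0.00318 = $484.543596
Haverlea Township: $152,372.2 × 0.0054 = $822.80988
Total tax = $7,630.799776
Effective rate = $7,630.799776 ÷ $1,254,900 = 0.608% of market value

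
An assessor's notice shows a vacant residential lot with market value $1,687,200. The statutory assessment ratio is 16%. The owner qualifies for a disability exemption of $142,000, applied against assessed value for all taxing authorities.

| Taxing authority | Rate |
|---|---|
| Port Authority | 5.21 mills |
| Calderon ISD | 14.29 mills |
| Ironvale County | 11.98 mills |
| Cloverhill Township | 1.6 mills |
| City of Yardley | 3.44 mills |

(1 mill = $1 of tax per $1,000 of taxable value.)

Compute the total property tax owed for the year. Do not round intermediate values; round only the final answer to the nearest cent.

Assessed value = $1,687,200 × 0.16 = $269,952
Taxable value = $269,952 − $142,000 = $127,952
Port Authority: $127,952 × 0.00521 = $666.62992
Calderon ISD: $127,952 × 0.01429 = $1,828.43408
Ironvale County: $127,952 × 0.01198 = $1,532.86496
Cloverhill Township: $127,952 × 0.0016 = $204.7232
City of Yardley: $127,952 × 0.00344 = $440.15488
Total = $666.62992 + $1,828.43408 + $1,532.86496 + $204.7232 + $440.15488 = $4,672.80704

$4,672.81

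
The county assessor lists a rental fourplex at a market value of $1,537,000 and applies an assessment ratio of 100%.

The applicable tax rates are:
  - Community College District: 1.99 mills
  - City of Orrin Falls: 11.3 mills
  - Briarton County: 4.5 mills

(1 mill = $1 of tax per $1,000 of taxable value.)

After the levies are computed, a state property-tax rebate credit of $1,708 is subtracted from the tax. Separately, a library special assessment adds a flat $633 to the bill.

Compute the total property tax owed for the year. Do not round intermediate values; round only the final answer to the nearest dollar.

$26,268

Assessed value = $1,537,000 × 1 = $1,537,000
Community College District: $1,537,000 × 0.00199 = $3,058.63
City of Orrin Falls: $1,537,000 × 0.0113 = $17,368.1
Briarton County: $1,537,000 × 0.0045 = $6,916.5
Levies subtotal = $27,343.23
After credit = $27,343.23 − $1,708 = $25,635.23
Total = $25,635.23 + $633 = $26,268.23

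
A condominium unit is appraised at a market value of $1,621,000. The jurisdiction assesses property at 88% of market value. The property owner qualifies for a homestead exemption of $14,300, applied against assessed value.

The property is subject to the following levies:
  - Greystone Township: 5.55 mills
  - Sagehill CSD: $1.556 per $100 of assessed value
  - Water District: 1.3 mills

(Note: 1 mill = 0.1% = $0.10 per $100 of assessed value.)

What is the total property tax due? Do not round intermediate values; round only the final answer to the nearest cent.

Assessed value = $1,621,000 × 0.88 = $1,426,480
Taxable value = $1,426,480 − $14,300 = $1,412,180
Greystone Township: $1,412,180 × 0.00555 = $7,837.599
Sagehill CSD: $1,412,180 × 0.01556 = $21,973.5208
Water District: $1,412,180 × 0.0013 = $1,835.834
Total = $31,646.9538

$31,646.95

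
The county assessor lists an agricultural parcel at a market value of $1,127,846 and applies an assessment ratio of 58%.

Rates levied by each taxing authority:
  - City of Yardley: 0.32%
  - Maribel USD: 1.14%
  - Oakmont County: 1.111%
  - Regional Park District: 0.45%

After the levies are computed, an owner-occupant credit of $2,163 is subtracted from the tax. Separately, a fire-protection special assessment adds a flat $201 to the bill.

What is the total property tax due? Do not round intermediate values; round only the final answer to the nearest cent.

$17,799.89

Assessed value = $1,127,846 × 0.58 = $654,150.68
City of Yardley: $654,150.68 × 0.0032 = $2,093.282176
Maribel USD: $654,150.68 × 0.0114 = $7,457.317752
Oakmont County: $654,150.68 × 0.01111 = $7,267.6140548
Regional Park District: $654,150.68 × 0.0045 = $2,943.67806
Levies subtotal = $19,761.8920428
After credit = $19,761.8920428 − $2,163 = $17,598.8920428
Total = $17,598.8920428 + $201 = $17,799.8920428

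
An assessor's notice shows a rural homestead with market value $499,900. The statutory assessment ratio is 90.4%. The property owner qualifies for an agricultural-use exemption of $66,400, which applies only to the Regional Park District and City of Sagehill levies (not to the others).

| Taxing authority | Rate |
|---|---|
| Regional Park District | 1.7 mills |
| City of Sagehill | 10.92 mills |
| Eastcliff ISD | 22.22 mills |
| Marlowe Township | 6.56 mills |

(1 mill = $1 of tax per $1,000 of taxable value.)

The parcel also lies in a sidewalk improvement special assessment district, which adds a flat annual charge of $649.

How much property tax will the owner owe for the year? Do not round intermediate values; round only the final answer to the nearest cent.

Assessed value = $499,900 × 0.904 = $451,909.6
Regional Park District: ($451,909.6 − $66,400) × 0.0017 = $385,509.6 × 0.0017 = $655.36632
City of Sagehill: ($451,909.6 − $66,400) × 0.01092 = $385,509.6 × 0.01092 = $4,209.764832
Eastcliff ISD: $451,909.6 × 0.02222 = $10,041.431312
Marlowe Township: $451,909.6 × 0.00656 = $2,964.526976
Levies subtotal = $17,871.08944
Total = $17,871.08944 + $649 = $18,520.08944

$18,520.09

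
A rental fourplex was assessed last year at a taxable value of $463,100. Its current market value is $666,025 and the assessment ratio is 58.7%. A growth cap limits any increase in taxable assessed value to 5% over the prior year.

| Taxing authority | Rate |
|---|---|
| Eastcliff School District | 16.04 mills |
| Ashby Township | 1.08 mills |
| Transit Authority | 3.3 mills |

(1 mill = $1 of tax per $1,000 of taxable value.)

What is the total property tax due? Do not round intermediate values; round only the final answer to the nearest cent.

Uncapped assessed value = $666,025 × 0.587 = $390,956.675
Cap limit = $463,100 × 1.05 = $486,255
Taxable assessed value = min($390,956.675, $486,255) = $390,956.675 (cap does not bind)
Eastcliff School District: $390,956.675 × 0.01604 = $6,270.945067
Ashby Township: $390,956.675 × 0.00108 = $422.233209
Transit Authority: $390,956.675 × 0.0033 = $1,290.1570275
Total = $7,983.3353035

$7,983.34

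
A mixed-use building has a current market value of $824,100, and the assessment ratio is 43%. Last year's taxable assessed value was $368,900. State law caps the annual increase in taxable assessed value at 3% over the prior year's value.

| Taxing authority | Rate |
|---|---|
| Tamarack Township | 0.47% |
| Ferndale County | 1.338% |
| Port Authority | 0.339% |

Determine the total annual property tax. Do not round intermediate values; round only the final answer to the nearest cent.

Uncapped assessed value = $824,100 × 0.43 = $354,363
Cap limit = $368,900 × 1.03 = $379,967
Taxable assessed value = min($354,363, $379,967) = $354,363 (cap does not bind)
Tamarack Township: $354,363 × 0.0047 = $1,665.5061
Ferndale County: $354,363 × 0.01338 = $4,741.37694
Port Authority: $354,363 × 0.00339 = $1,201.29057
Total = $7,608.17361

$7,608.17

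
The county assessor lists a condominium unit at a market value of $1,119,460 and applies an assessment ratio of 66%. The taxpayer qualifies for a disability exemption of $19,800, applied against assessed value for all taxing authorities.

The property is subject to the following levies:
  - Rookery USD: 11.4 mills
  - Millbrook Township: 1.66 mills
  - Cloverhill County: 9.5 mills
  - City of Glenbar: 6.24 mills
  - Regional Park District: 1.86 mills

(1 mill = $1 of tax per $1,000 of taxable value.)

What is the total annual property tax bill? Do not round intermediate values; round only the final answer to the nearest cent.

Assessed value = $1,119,460 × 0.66 = $738,843.6
Taxable value = $738,843.6 − $19,800 = $719,043.6
Rookery USD: $719,043.6 × 0.0114 = $8,197.09704
Millbrook Township: $719,043.6 × 0.00166 = $1,193.612376
Cloverhill County: $719,043.6 × 0.0095 = $6,830.9142
City of Glenbar: $719,043.6 × 0.00624 = $4,486.832064
Regional Park District: $719,043.6 × 0.00186 = $1,337.421096
Total = $8,197.09704 + $1,193.612376 + $6,830.9142 + $4,486.832064 + $1,337.421096 = $22,045.876776

$22,045.88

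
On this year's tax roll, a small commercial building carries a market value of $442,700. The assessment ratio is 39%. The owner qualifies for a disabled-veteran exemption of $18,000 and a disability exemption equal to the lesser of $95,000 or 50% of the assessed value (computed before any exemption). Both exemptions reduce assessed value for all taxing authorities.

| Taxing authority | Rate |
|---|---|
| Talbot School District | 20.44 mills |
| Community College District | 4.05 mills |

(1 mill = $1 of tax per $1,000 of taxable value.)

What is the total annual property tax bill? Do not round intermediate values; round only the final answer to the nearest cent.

$1,673.32

Assessed value = $442,700 × 0.39 = $172,653
Disability exemption = min($95,000, 50% × $172,653) = min($95,000, $86,326.5) = $86,326.5 (percentage binds)
Taxable value = $172,653 − $18,000 − $86,326.5 = $68,326.5
Talbot School District: $68,326.5 × 0.02044 = $1,396.59366
Community College District: $68,326.5 × 0.00405 = $276.722325
Total = $1,673.315985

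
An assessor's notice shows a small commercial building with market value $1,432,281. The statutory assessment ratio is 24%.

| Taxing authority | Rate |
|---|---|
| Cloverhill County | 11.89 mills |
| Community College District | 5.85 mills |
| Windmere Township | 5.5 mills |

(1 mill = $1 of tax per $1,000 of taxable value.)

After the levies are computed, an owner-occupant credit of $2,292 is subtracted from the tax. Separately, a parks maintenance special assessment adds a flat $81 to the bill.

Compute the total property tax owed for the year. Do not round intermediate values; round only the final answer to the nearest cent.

Assessed value = $1,432,281 × 0.24 = $343,747.44
Cloverhill County: $343,747.44 × 0.01189 = $4,087.1570616
Community College District: $343,747.44 × 0.00585 = $2,010.922524
Windmere Township: $343,747.44 × 0.0055 = $1,890.61092
Levies subtotal = $7,988.6905056
After credit = $7,988.6905056 − $2,292 = $5,696.6905056
Total = $5,696.6905056 + $81 = $5,777.6905056

$5,777.69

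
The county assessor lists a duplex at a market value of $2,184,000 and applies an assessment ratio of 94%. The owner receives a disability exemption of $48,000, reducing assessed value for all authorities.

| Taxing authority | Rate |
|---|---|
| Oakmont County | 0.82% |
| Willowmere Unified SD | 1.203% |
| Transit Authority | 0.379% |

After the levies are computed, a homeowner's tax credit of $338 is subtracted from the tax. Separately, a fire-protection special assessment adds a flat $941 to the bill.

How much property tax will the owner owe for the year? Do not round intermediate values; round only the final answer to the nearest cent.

$48,762.14

Assessed value = $2,184,000 × 0.94 = $2,052,960
Taxable value = $2,052,960 − $48,000 = $2,004,960
Oakmont County: $2,004,960 × 0.0082 = $16,440.672
Willowmere Unified SD: $2,004,960 × 0.01203 = $24,119.6688
Transit Authority: $2,004,960 × 0.00379 = $7,598.7984
Levies subtotal = $48,159.1392
After credit = $48,159.1392 − $338 = $47,821.1392
Total = $47,821.1392 + $941 = $48,762.1392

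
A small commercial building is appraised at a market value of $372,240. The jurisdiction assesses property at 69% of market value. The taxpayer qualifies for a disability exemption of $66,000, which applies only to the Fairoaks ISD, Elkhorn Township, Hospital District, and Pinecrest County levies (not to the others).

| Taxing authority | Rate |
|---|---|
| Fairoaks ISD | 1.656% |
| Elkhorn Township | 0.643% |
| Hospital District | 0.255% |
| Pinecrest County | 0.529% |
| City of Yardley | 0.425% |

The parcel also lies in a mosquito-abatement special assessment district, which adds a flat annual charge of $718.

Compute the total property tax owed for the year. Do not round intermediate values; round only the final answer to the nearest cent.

$7,693.36

Assessed value = $372,240 × 0.69 = $256,845.6
Fairoaks ISD: ($256,845.6 − $66,000) × 0.01656 = $190,845.6 × 0.01656 = $3,160.403136
Elkhorn Township: ($256,845.6 − $66,000) × 0.00643 = $190,845.6 × 0.00643 = $1,227.137208
Hospital District: ($256,845.6 − $66,000) × 0.00255 = $190,845.6 × 0.00255 = $486.65628
Pinecrest County: ($256,845.6 − $66,000) × 0.00529 = $190,845.6 × 0.00529 = $1,009.573224
City of Yardley: $256,845.6 × 0.00425 = $1,091.5938
Levies subtotal = $6,975.363648
Total = $6,975.363648 + $718 = $7,693.363648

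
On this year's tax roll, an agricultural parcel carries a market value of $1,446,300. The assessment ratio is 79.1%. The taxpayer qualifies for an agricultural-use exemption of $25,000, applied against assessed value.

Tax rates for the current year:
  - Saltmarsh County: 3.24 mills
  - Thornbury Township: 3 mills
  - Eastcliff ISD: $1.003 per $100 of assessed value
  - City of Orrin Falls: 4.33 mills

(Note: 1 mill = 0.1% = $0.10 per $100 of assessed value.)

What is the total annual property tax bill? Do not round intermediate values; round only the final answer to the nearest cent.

$23,051.88

Assessed value = $1,446,300 × 0.791 = $1,144,023.3
Taxable value = $1,144,023.3 − $25,000 = $1,119,023.3
Saltmarsh County: $1,119,023.3 × 0.00324 = $3,625.635492
Thornbury Township: $1,119,023.3 × 0.003 = $3,357.0699
Eastcliff ISD: $1,119,023.3 × 0.01003 = $11,223.803699
City of Orrin Falls: $1,119,023.3 × 0.00433 = $4,845.370889
Total = $23,051.87998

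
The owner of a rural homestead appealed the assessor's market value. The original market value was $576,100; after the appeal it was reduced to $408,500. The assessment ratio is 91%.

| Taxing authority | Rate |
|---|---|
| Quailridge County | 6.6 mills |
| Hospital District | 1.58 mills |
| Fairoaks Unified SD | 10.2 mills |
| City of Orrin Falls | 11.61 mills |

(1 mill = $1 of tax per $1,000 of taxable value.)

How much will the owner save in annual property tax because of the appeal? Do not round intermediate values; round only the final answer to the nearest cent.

$4,573.95

Old assessed value = $576,100 × 0.91 = $524,251
New assessed value = $408,500 × 0.91 = $371,735
Combined rate = 0.0066 + 0.00158 + 0.0102 + 0.01161 = 0.02999
Old tax = $524,251 × 0.02999 = $15,722.28749
New tax = $371,735 × 0.02999 = $11,148.33265
Reduction = $15,722.28749 − $11,148.33265 = $4,573.95484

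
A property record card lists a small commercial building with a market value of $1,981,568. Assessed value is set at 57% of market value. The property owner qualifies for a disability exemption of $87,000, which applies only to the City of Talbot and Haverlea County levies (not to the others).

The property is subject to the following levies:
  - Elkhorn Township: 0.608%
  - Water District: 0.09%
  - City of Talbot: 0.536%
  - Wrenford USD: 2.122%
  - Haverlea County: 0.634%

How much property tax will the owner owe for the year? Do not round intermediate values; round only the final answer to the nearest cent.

$44,048.90

Assessed value = $1,981,568 × 0.57 = $1,129,493.76
Elkhorn Township: $1,129,493.76 × 0.00608 = $6,867.3220608
Water District: $1,129,493.76 × 0.0009 = $1,016.544384
City of Talbot: ($1,129,493.76 − $87,000) × 0.00536 = $1,042,493.76 × 0.00536 = $5,587.7665536
Wrenford USD: $1,129,493.76 × 0.02122 = $23,967.8575872
Haverlea County: ($1,129,493.76 − $87,000) × 0.00634 = $1,042,493.76 × 0.00634 = $6,609.4104384
Total = $44,048.901024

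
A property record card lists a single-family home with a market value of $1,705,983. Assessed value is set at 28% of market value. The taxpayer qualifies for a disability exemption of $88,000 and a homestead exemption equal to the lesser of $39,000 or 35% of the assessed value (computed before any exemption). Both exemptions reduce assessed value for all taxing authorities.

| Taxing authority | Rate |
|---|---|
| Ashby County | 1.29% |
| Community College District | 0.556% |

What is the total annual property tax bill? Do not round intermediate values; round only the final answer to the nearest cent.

$6,473.46

Assessed value = $1,705,983 × 0.28 = $477,675.24
Homestead exemption = min($39,000, 35% × $477,675.24) = min($39,000, $167,186.334) = $39,000 (dollar cap binds)
Taxable value = $477,675.24 − $88,000 − $39,000 = $350,675.24
Ashby County: $350,675.24 × 0.0129 = $4,523.710596
Community College District: $350,675.24 × 0.00556 = $1,949.7543344
Total = $6,473.4649304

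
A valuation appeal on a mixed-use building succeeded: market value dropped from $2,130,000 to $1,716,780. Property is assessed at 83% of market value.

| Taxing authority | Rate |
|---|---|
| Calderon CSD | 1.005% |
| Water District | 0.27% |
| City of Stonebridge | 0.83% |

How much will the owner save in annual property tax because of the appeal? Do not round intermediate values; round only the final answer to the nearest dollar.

$7,220

Old assessed value = $2,130,000 × 0.83 = $1,767,900
New assessed value = $1,716,780 × 0.83 = $1,424,927.4
Combined rate = 0.01005 + 0.0027 + 0.0083 = 0.02105
Old tax = $1,767,900 × 0.02105 = $37,214.295
New tax = $1,424,927.4 × 0.02105 = $29,994.72177
Reduction = $37,214.295 − $29,994.72177 = $7,219.57323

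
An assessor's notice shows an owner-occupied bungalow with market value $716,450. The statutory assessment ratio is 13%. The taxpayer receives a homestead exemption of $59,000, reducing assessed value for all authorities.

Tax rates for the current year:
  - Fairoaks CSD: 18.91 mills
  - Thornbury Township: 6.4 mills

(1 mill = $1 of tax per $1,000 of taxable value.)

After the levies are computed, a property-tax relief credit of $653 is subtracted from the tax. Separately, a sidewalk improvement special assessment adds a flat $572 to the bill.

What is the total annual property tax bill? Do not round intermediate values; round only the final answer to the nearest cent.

Assessed value = $716,450 × 0.13 = $93,138.5
Taxable value = $93,138.5 − $59,000 = $34,138.5
Fairoaks CSD: $34,138.5 × 0.01891 = $645.559035
Thornbury Township: $34,138.5 × 0.0064 = $218.4864
Levies subtotal = $864.045435
After credit = $864.045435 − $653 = $211.045435
Total = $211.045435 + $572 = $783.045435

$783.05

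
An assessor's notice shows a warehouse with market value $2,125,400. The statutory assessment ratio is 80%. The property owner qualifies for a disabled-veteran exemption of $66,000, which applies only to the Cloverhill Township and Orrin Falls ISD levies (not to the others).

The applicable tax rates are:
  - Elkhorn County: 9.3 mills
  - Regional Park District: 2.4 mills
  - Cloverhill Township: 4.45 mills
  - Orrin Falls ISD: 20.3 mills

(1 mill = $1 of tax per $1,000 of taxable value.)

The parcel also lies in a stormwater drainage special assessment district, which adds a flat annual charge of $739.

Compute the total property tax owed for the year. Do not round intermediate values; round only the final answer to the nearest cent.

$61,082.16

Assessed value = $2,125,400 × 0.8 = $1,700,320
Elkhorn County: $1,700,320 × 0.0093 = $15,812.976
Regional Park District: $1,700,320 × 0.0024 = $4,080.768
Cloverhill Township: ($1,700,320 − $66,000) × 0.00445 = $1,634,320 × 0.00445 = $7,272.724
Orrin Falls ISD: ($1,700,320 − $66,000) × 0.0203 = $1,634,320 × 0.0203 = $33,176.696
Levies subtotal = $60,343.164
Total = $60,343.164 + $739 = $61,082.164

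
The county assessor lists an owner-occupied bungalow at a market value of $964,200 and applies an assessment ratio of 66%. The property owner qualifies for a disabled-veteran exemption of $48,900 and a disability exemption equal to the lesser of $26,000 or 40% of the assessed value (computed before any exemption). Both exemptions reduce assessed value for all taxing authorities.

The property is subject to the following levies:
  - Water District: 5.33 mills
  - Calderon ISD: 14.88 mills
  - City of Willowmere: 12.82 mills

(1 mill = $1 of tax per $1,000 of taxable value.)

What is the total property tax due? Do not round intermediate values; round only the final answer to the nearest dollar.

Assessed value = $964,200 × 0.66 = $636,372
Disability exemption = min($26,000, 40% × $636,372) = min($26,000, $254,548.8) = $26,000 (dollar cap binds)
Taxable value = $636,372 − $48,900 − $26,000 = $561,472
Water District: $561,472 × 0.00533 = $2,992.64576
Calderon ISD: $561,472 × 0.01488 = $8,354.70336
City of Willowmere: $561,472 × 0.01282 = $7,198.07104
Total = $18,545.42016

$18,545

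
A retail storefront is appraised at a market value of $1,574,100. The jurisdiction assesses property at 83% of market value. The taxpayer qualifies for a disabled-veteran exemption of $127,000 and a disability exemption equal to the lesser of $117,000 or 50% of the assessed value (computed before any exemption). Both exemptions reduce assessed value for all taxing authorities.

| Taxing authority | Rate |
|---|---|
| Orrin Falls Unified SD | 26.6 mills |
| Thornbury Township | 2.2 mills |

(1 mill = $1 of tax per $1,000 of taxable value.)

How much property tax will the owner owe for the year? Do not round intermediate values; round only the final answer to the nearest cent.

Assessed value = $1,574,100 × 0.83 = $1,306,503
Disability exemption = min($117,000, 50% × $1,306,503) = min($117,000, $653,251.5) = $117,000 (dollar cap binds)
Taxable value = $1,306,503 − $127,000 − $117,000 = $1,062,503
Orrin Falls Unified SD: $1,062,503 × 0.0266 = $28,262.5798
Thornbury Township: $1,062,503 × 0.0022 = $2,337.5066
Total = $30,600.0864

$30,600.09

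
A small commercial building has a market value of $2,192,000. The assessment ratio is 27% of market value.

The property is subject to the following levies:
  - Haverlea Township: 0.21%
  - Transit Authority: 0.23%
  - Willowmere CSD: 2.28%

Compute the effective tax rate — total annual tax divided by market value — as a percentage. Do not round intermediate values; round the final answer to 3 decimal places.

0.734%

Assessed value = $2,192,000 × 0.27 = $591,840
Haverlea Township: $591,840 × 0.0021 = $1,242.864
Transit Authority: $591,840 × 0.0023 = $1,361.232
Willowmere CSD: $591,840 × 0.0228 = $13,493.952
Total tax = $16,098.048
Effective rate = $16,098.048 ÷ $2,192,000 = 0.734% of market value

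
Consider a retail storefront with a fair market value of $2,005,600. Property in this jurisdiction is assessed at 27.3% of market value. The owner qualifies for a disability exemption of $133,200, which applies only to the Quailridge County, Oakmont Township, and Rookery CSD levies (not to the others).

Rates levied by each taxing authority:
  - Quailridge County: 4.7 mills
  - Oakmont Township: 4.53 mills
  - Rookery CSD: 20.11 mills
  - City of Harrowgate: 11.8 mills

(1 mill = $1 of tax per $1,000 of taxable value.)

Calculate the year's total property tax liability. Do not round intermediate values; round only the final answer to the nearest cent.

Assessed value = $2,005,600 × 0.273 = $547,528.8
Quailridge County: ($547,528.8 − $133,200) × 0.0047 = $414,328.8 × 0.0047 = $1,947.34536
Oakmont Township: ($547,528.8 − $133,200) × 0.00453 = $414,328.8 × 0.00453 = $1,876.909464
Rookery CSD: ($547,528.8 − $133,200) × 0.02011 = $414,328.8 × 0.02011 = $8,332.152168
City of Harrowgate: $547,528.8 × 0.0118 = $6,460.83984
Total = $18,617.246832

$18,617.25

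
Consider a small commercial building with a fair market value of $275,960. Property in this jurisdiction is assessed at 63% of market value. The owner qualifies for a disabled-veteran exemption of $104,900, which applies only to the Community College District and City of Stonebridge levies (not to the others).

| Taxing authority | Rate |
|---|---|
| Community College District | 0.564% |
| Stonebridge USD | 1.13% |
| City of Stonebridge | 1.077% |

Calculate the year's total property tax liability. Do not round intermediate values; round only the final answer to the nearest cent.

Assessed value = $275,960 × 0.63 = $173,854.8
Community College District: ($173,854.8 − $104,900) × 0.00564 = $68,954.8 × 0.00564 = $388.905072
Stonebridge USD: $173,854.8 × 0.0113 = $1,964.55924
City of Stonebridge: ($173,854.8 − $104,900) × 0.01077 = $68,954.8 × 0.01077 = $742.643196
Total = $3,096.107508

$3,096.11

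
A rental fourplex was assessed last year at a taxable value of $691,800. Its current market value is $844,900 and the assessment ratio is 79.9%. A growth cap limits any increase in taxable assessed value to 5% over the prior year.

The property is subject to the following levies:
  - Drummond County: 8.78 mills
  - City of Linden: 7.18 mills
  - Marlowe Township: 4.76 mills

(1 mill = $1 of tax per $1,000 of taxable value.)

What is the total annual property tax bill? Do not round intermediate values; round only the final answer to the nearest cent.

$13,987.56

Uncapped assessed value = $844,900 × 0.799 = $675,075.1
Cap limit = $691,800 × 1.05 = $726,390
Taxable assessed value = min($675,075.1, $726,390) = $675,075.1 (cap does not bind)
Drummond County: $675,075.1 × 0.00878 = $5,927.159378
City of Linden: $675,075.1 × 0.00718 = $4,847.039218
Marlowe Township: $675,075.1 × 0.00476 = $3,213.357476
Total = $13,987.556072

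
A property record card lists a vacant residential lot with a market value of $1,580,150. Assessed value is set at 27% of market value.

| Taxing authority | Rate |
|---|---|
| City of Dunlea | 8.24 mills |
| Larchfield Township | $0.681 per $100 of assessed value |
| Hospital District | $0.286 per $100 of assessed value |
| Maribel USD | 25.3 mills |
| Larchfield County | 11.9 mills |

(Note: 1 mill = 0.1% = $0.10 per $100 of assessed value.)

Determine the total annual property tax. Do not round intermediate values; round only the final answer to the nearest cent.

$23,512.16

Assessed value = $1,580,150 × 0.27 = $426,640.5
City of Dunlea: $426,640.5 × 0.00824 = $3,515.51772
Larchfield Township: $426,640.5 × 0.00681 = $2,905.421805
Hospital District: $426,640.5 × 0.00286 = $1,220.19183
Maribel USD: $426,640.5 × 0.0253 = $10,794.00465
Larchfield County: $426,640.5 × 0.0119 = $5,077.02195
Total = $23,512.157955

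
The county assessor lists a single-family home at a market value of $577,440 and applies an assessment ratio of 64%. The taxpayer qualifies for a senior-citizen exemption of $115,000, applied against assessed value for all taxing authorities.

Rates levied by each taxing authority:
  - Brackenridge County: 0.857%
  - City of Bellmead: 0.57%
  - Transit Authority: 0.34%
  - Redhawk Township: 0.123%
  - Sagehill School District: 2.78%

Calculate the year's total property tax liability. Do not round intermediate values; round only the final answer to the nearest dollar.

Assessed value = $577,440 × 0.64 = $369,561.6
Taxable value = $369,561.6 − $115,000 = $254,561.6
Brackenridge County: $254,561.6 × 0.00857 = $2,181.592912
City of Bellmead: $254,561.6 × 0.0057 = $1,451.00112
Transit Authority: $254,561.6 × 0.0034 = $865.50944
Redhawk Township: $254,561.6 × 0.00123 = $313.110768
Sagehill School District: $254,561.6 × 0.0278 = $7,076.81248
Total = $2,181.592912 + $1,451.00112 + $865.50944 + $313.110768 + $7,076.81248 = $11,888.02672

$11,888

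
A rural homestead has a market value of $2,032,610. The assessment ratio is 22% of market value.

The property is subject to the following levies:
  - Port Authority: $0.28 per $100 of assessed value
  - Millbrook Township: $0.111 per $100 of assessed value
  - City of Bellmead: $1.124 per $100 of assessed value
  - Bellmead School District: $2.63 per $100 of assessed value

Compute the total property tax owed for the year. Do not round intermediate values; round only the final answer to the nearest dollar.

$18,535

Assessed value = $2,032,610 × 0.22 = $447,174.2
Port Authority: $447,174.2 × 0.0028 = $1,252.08776
Millbrook Township: $447,174.2 × 0.00111 = $496.363362
City of Bellmead: $447,174.2 × 0.01124 = $5,026.238008
Bellmead School District: $447,174.2 × 0.0263 = $11,760.68146
Total = $1,252.08776 + $496.363362 + $5,026.238008 + $11,760.68146 = $18,535.37059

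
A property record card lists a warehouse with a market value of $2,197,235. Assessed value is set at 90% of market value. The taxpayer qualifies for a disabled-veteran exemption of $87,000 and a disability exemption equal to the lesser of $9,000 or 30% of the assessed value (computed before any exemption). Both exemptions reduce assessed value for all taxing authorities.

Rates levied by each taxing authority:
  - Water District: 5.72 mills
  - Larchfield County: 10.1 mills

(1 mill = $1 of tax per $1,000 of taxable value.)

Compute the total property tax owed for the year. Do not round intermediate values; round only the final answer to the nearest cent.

$29,765.51

Assessed value = $2,197,235 × 0.9 = $1,977,511.5
Disability exemption = min($9,000, 30% × $1,977,511.5) = min($9,000, $593,253.45) = $9,000 (dollar cap binds)
Taxable value = $1,977,511.5 − $87,000 − $9,000 = $1,881,511.5
Water District: $1,881,511.5 × 0.00572 = $10,762.24578
Larchfield County: $1,881,511.5 × 0.0101 = $19,003.26615
Total = $29,765.51193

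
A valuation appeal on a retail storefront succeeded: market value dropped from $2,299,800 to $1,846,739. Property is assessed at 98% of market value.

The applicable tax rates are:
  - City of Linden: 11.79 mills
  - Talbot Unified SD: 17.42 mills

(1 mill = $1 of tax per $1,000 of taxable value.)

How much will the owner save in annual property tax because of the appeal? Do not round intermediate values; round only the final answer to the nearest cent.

$12,969.23

Old assessed value = $2,299,800 × 0.98 = $2,253,804
New assessed value = $1,846,739 × 0.98 = $1,809,804.22
Combined rate = 0.01179 + 0.01742 = 0.02921
Old tax = $2,253,804 × 0.02921 = $65,833.61484
New tax = $1,809,804.22 × 0.02921 = $52,864.3812662
Reduction = $65,833.61484 − $52,864.3812662 = $12,969.2335738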